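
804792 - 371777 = 433015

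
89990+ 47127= 137117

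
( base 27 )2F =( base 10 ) 69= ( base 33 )23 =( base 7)126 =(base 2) 1000101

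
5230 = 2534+2696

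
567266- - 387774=955040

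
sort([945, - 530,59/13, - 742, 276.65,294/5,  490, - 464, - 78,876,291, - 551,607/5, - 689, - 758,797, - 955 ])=[ - 955,  -  758 , - 742 ,-689, - 551, - 530,  -  464,- 78, 59/13,294/5,607/5,276.65, 291, 490,797 , 876, 945 ]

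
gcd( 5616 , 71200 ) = 16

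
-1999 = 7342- 9341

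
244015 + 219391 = 463406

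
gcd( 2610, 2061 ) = 9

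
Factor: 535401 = 3^2*19^1 * 31^1*101^1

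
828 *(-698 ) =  - 577944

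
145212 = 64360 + 80852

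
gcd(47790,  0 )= 47790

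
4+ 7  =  11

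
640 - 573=67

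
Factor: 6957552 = 2^4*3^1 * 7^1*20707^1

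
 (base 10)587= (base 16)24b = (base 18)1EB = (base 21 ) 16K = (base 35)gr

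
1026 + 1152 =2178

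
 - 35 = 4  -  39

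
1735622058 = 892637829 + 842984229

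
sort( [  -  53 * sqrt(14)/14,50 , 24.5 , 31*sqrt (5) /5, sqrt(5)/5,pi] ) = [-53*sqrt( 14 )/14,sqrt( 5)/5,pi , 31*sqrt(5)/5,24.5 , 50 ] 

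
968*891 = 862488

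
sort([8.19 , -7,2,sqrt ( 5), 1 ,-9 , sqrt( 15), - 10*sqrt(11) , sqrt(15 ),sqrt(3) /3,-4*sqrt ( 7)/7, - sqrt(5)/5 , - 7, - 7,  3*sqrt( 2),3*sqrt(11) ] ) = [ - 10*sqrt(11), - 9,-7, - 7,-7 , - 4*sqrt(7) /7 , - sqrt(5)/5,  sqrt(3)/3, 1 , 2,  sqrt(5 ),sqrt( 15) , sqrt(15),3*sqrt(2), 8.19,  3*sqrt(11 ) ] 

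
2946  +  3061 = 6007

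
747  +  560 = 1307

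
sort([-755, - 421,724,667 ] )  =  [ - 755,-421,667, 724]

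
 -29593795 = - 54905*539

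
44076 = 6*7346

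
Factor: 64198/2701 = 2^1*37^( - 1) * 73^( - 1 )*32099^1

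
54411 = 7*7773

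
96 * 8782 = 843072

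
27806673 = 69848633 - 42041960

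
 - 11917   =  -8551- 3366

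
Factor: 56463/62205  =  5^( - 1 )*13^( - 1)*59^1 = 59/65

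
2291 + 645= 2936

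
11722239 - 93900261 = - 82178022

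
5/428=5/428 = 0.01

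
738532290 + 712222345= 1450754635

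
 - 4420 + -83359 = - 87779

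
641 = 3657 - 3016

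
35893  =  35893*1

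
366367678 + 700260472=1066628150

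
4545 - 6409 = - 1864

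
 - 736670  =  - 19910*37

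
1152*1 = 1152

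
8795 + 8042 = 16837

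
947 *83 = 78601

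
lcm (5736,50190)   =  200760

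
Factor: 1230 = 2^1*3^1*5^1*41^1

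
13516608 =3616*3738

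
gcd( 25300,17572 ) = 92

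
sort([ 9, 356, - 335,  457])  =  [-335,9,356,457 ]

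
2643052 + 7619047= 10262099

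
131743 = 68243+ 63500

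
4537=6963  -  2426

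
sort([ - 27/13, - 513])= [ - 513, - 27/13]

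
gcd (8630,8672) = 2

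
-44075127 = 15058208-59133335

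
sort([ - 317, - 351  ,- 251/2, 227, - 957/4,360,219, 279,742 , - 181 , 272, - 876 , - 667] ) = [ - 876,  -  667, - 351, - 317 , - 957/4, - 181, - 251/2 , 219,227 , 272,279, 360, 742]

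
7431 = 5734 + 1697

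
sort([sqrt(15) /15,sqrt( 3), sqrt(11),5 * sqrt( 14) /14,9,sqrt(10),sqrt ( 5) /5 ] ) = [ sqrt (15 )/15,sqrt( 5) /5,5 * sqrt(14)/14 , sqrt(3),sqrt( 10 ) , sqrt( 11 ), 9]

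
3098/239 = 12 + 230/239 = 12.96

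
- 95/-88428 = 95/88428 = 0.00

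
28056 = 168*167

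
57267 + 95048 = 152315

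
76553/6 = 76553/6 = 12758.83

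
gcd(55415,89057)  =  1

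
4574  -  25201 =- 20627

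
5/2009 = 5/2009=0.00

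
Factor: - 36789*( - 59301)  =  3^3*11^1*599^1*12263^1=2181624489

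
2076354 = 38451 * 54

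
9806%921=596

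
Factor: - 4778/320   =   - 2389/160 = - 2^( -5 )*5^ ( - 1 ) * 2389^1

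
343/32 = 343/32 = 10.72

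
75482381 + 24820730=100303111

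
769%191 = 5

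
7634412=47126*162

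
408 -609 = - 201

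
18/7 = 2 + 4/7 = 2.57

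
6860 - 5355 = 1505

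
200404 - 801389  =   - 600985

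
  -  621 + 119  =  -502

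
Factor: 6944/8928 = 7/9 = 3^ ( - 2)*7^1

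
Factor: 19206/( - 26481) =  - 2^1*3^1*7^( - 1)*11^1*13^( - 1) = - 66/91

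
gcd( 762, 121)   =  1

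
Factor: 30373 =7^1*4339^1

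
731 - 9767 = - 9036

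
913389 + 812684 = 1726073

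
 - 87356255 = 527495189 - 614851444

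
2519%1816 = 703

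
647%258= 131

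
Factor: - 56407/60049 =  - 11^( - 1)*13^1* 53^( - 1)*103^( - 1)*4339^1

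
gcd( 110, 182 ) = 2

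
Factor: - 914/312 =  - 457/156 = - 2^ ( - 2)*3^( - 1) * 13^( - 1) * 457^1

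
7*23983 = 167881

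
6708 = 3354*2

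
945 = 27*35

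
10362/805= 10362/805=   12.87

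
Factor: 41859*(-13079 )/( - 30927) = 182491287/10309  =  3^1 *11^1*13^(-2)*29^1*41^1*61^(-1)*4651^1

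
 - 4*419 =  - 1676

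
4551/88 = 51 + 63/88 = 51.72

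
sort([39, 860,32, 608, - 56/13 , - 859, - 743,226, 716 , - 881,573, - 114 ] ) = [-881, - 859,-743,-114, - 56/13,32,39, 226,573,608,716,  860]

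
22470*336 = 7549920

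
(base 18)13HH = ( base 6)52555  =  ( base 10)7127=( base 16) 1bd7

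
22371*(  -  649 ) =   -  14518779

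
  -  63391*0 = 0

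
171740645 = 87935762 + 83804883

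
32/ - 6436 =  - 1 + 1601/1609 = - 0.00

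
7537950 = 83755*90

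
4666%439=276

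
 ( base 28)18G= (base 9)1357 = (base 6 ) 4424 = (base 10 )1024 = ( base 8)2000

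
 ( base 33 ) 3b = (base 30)3K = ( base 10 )110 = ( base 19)5f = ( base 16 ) 6E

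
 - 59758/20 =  -2988 + 1/10 = - 2987.90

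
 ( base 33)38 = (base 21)52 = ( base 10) 107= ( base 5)412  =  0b1101011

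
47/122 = 47/122 = 0.39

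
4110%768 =270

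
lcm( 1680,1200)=8400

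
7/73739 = 7/73739 = 0.00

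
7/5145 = 1/735 = 0.00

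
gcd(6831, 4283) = 1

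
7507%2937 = 1633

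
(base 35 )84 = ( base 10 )284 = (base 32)8s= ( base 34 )8C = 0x11c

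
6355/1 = 6355 = 6355.00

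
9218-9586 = -368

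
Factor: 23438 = 2^1*11719^1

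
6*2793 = 16758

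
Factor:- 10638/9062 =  - 3^3 * 23^(- 1) = - 27/23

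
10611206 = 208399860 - 197788654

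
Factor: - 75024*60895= - 4568586480  =  - 2^4*3^2*5^1*19^1*521^1 * 641^1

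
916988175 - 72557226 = 844430949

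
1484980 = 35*42428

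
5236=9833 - 4597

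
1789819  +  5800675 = 7590494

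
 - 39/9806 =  - 1+9767/9806 = -0.00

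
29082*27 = 785214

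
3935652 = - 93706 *(-42)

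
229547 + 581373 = 810920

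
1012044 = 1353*748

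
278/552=139/276 = 0.50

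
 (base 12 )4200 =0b1110000100000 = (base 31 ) 7f8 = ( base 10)7200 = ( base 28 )954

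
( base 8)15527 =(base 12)4073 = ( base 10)6999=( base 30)7N9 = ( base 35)5OY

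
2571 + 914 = 3485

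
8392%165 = 142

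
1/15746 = 1/15746 = 0.00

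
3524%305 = 169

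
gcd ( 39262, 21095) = 1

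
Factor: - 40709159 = -2683^1  *  15173^1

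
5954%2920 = 114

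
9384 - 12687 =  - 3303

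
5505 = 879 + 4626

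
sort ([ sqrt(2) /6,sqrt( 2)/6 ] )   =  [sqrt( 2)/6 , sqrt( 2 ) /6] 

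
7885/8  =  7885/8 = 985.62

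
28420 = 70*406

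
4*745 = 2980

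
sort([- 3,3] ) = [ - 3,3 ]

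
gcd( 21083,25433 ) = 29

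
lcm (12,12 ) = 12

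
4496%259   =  93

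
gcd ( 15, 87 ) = 3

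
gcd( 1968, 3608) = 328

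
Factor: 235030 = 2^1 * 5^1*19^1 * 1237^1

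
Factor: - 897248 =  - 2^5*11^1 * 2549^1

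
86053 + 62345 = 148398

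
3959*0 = 0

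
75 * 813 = 60975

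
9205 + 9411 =18616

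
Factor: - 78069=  - 3^1*53^1*491^1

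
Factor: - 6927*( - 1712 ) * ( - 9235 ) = -2^4*3^1*5^1*107^1 * 1847^1*2309^1 = - 109518086640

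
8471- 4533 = 3938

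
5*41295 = 206475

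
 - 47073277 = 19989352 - 67062629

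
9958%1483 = 1060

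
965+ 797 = 1762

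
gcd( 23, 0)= 23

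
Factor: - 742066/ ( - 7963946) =371033/3981973=13^1*28541^1*3981973^ ( - 1)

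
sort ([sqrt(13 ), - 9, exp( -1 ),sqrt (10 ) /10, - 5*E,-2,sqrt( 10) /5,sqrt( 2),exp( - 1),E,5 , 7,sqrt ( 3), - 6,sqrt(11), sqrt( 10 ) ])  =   [ - 5*E, - 9,-6, - 2,sqrt(10)/10,exp( -1), exp( - 1 ),sqrt( 10)/5,sqrt( 2 ), sqrt( 3), E, sqrt( 10),sqrt( 11 ), sqrt( 13 ) , 5,  7 ] 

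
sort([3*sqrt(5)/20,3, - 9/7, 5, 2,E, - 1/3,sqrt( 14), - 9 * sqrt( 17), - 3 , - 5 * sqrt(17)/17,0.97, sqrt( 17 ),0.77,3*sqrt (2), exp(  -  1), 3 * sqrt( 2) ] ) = [-9*sqrt( 17), - 3,-9/7, - 5*sqrt( 17) /17, - 1/3, 3 * sqrt(5 )/20 , exp( - 1), 0.77,0.97, 2, E,3,sqrt( 14 ),sqrt( 17 ),  3 * sqrt( 2), 3* sqrt(2), 5 ]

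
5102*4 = 20408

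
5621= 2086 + 3535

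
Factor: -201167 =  -201167^1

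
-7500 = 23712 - 31212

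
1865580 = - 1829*( -1020)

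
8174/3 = 8174/3 =2724.67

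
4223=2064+2159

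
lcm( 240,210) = 1680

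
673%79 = 41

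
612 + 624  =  1236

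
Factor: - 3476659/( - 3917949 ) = 3^(-1 ) * 7^( - 1 ) * 271^1*12829^1 * 186569^( - 1)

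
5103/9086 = 729/1298 = 0.56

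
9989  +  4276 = 14265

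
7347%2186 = 789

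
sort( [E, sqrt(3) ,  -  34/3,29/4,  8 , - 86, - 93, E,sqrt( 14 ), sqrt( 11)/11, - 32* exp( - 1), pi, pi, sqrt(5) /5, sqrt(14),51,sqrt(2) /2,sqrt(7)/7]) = [ - 93, -86, - 32*exp ( - 1), - 34/3, sqrt( 11) /11,sqrt( 7)/7, sqrt( 5)/5,sqrt(2)/2, sqrt(3), E, E, pi, pi, sqrt(14), sqrt(14), 29/4, 8,51]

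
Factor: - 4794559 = -7^1*11^1*71^1*877^1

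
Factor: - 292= - 2^2*73^1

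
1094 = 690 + 404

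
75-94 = -19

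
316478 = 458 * 691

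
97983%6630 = 5163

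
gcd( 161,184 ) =23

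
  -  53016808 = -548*96746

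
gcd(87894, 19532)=9766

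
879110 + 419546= 1298656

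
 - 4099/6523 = - 4099/6523 = -0.63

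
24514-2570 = 21944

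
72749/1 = 72749= 72749.00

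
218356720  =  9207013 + 209149707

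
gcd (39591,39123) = 9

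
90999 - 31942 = 59057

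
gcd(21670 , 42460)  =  110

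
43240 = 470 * 92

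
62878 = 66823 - 3945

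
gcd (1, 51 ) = 1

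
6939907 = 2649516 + 4290391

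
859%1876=859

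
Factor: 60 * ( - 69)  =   - 4140 =- 2^2*3^2*5^1*23^1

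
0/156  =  0 = 0.00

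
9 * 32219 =289971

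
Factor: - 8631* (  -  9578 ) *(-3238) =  - 2^2  *3^2 *7^1 * 137^1* 1619^1*4789^1= - 267678070884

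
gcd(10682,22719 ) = 1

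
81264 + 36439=117703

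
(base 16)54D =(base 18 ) 437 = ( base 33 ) 184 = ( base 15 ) 607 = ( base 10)1357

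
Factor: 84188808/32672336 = 10523601/4084042 = 2^( - 1)*3^5*11^1*31^1*127^1*2042021^( - 1 ) 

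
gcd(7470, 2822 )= 166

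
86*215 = 18490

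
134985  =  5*26997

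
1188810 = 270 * 4403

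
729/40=729/40=18.23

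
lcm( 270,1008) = 15120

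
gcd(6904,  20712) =6904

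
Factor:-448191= -3^2 * 19^1*2621^1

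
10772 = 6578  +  4194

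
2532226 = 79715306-77183080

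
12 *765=9180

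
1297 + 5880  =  7177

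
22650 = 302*75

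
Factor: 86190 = 2^1 * 3^1*5^1*13^2 * 17^1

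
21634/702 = 30 + 287/351 = 30.82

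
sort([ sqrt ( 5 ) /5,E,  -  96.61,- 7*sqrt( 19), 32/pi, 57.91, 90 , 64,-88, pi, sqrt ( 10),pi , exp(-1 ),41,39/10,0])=[  -  96.61,-88,  -  7 *sqrt( 19 ), 0 , exp( - 1), sqrt( 5 ) /5,  E,pi,pi,sqrt(10 ),39/10,32/pi, 41,57.91,64, 90]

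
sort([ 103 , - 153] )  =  [-153, 103]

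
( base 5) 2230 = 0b100111011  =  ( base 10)315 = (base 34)99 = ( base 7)630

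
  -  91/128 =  - 1 + 37/128 = - 0.71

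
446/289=1 + 157/289 = 1.54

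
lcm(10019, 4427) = 190361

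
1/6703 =1/6703=0.00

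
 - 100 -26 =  - 126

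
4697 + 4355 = 9052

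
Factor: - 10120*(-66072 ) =2^6*3^1*5^1*11^1*23^1*2753^1 = 668648640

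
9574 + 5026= 14600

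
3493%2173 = 1320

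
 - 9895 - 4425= -14320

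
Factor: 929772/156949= 2^2*3^3*13^( - 1)*8609^1*12073^( - 1 )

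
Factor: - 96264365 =  -  5^1*19252873^1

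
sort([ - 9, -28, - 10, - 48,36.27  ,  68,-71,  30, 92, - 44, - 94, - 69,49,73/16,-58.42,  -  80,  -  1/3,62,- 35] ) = [ - 94 , - 80,- 71, - 69, - 58.42,  -  48,  -  44, - 35,- 28,-10,-9,-1/3,73/16,30 , 36.27,49,  62, 68,92]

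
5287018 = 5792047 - 505029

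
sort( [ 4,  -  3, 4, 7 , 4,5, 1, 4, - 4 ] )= [ - 4, - 3,  1,4,4, 4,4,5,7 ] 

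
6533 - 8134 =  - 1601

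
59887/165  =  362+157/165 = 362.95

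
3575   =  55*65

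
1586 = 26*61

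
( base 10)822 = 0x336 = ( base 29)sa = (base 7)2253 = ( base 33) OU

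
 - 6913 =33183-40096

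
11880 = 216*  55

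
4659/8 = 4659/8 = 582.38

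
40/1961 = 40/1961 = 0.02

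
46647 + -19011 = 27636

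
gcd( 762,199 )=1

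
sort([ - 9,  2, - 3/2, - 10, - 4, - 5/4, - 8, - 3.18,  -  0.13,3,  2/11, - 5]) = [ - 10,  -  9, - 8 , - 5  , - 4,-3.18,-3/2,-5/4,  -  0.13,  2/11,  2,3 ] 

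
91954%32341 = 27272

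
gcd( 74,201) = 1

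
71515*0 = 0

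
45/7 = 6 + 3/7 = 6.43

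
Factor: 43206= 2^1*3^1 * 19^1* 379^1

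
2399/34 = 70 + 19/34 = 70.56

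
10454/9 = 10454/9 = 1161.56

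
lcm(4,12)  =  12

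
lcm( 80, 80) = 80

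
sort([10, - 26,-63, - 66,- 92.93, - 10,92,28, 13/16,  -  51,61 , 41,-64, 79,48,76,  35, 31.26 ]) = [ - 92.93, - 66, - 64,-63, - 51, - 26, - 10 , 13/16 , 10,  28,31.26 , 35,41, 48,61,76, 79,92] 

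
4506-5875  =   - 1369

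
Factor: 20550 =2^1*3^1* 5^2*137^1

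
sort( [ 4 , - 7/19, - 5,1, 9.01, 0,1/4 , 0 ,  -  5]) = [ - 5, - 5, - 7/19 , 0, 0,1/4 , 1,4,9.01 ] 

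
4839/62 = 4839/62 = 78.05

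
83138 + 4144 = 87282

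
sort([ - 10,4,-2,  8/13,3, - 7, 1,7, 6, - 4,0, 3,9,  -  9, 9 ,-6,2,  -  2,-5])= [ - 10,- 9, - 7, - 6, - 5  , - 4,  -  2,-2, 0, 8/13, 1,2,3,3, 4, 6,7, 9, 9]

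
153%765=153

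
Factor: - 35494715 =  - 5^1*7098943^1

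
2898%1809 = 1089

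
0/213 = 0 = 0.00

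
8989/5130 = 8989/5130 = 1.75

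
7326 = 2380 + 4946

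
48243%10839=4887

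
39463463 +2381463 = 41844926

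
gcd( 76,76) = 76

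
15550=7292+8258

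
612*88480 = 54149760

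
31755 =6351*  5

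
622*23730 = 14760060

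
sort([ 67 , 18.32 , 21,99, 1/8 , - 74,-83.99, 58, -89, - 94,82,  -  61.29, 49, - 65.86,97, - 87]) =[-94 ,-89, - 87,- 83.99 , - 74, - 65.86, -61.29,  1/8,18.32, 21, 49,58,67,82,97,99]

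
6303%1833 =804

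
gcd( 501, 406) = 1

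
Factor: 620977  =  7^2*19^1*23^1*29^1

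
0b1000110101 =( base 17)1g4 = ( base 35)G5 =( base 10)565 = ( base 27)KP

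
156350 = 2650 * 59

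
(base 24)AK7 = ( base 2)1100001100111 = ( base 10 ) 6247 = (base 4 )1201213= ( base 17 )14a8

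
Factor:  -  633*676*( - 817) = 349600836 = 2^2*3^1 *13^2*19^1*43^1*211^1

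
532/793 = 532/793 = 0.67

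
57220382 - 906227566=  - 849007184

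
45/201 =15/67=0.22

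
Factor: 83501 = 11^1 * 7591^1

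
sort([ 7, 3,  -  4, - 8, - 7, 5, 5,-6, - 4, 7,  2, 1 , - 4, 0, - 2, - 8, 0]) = [ - 8,-8, - 7, - 6, - 4, - 4, - 4,-2, 0, 0,1,2, 3, 5,5, 7,7 ]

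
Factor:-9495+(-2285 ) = -2^2*5^1*19^1*31^1 =- 11780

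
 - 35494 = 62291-97785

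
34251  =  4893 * 7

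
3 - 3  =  0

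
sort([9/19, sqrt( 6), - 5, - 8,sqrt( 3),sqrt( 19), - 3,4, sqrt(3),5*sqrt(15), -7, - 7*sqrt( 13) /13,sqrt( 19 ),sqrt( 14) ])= [ - 8, - 7, - 5, - 3, - 7 * sqrt(13)/13, 9/19 , sqrt (3), sqrt( 3),  sqrt ( 6), sqrt (14), 4, sqrt ( 19), sqrt(19 ),  5 * sqrt (15)]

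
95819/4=95819/4 = 23954.75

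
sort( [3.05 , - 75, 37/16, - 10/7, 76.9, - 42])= [ - 75, - 42, - 10/7, 37/16,3.05, 76.9 ] 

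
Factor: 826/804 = 2^( - 1)*3^(  -  1 ) * 7^1*59^1*67^(  -  1) = 413/402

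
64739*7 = 453173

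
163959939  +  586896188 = 750856127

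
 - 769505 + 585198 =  - 184307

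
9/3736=9/3736  =  0.00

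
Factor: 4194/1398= 3^1 = 3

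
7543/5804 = 7543/5804 = 1.30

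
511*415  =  212065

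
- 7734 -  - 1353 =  - 6381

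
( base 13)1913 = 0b111010010110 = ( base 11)2895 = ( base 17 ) cfb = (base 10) 3734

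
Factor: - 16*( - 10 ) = 2^5*5^1 = 160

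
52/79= 52/79  =  0.66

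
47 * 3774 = 177378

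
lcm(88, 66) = 264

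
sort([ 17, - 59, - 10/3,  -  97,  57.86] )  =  [ - 97, - 59, - 10/3,17 , 57.86 ]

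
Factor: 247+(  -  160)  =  87 = 3^1*29^1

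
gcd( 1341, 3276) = 9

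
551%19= 0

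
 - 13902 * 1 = -13902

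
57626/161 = 57626/161 = 357.93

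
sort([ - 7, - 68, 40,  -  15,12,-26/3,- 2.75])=[ - 68,  -  15,-26/3, - 7 ,- 2.75,12,40 ]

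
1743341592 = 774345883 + 968995709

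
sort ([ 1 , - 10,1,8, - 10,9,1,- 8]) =[  -  10 , - 10,  -  8, 1  ,  1, 1,  8,9]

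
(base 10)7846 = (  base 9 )11677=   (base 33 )76P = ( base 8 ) 17246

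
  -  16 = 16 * ( - 1 ) 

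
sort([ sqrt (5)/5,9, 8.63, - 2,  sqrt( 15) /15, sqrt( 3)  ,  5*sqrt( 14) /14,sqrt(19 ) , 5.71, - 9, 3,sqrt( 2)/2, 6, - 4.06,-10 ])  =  [ - 10,-9, - 4.06, - 2,sqrt( 15)/15 , sqrt( 5)/5,  sqrt (2)/2,5*sqrt( 14 ) /14, sqrt(3),3,sqrt(19),5.71,6 , 8.63,9]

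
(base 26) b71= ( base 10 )7619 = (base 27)AC5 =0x1DC3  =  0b1110111000011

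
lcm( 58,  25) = 1450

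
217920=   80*2724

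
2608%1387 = 1221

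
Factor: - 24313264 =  - 2^4*17^1*89387^1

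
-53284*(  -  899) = 47902316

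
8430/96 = 87 +13/16=87.81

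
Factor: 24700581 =3^2 *2744509^1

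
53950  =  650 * 83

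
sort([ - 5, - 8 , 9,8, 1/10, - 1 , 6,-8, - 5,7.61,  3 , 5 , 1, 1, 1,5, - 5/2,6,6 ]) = [ - 8 , - 8,-5, - 5, - 5/2, - 1 , 1/10,1, 1, 1, 3,5 , 5,  6, 6,6, 7.61 , 8,  9 ]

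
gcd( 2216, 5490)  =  2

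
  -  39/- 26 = 1+1/2 = 1.50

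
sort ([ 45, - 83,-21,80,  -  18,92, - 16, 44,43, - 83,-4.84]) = [- 83, - 83, - 21, - 18, - 16, - 4.84, 43, 44, 45,80, 92 ] 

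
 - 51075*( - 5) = 255375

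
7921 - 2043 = 5878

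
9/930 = 3/310 = 0.01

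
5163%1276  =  59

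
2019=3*673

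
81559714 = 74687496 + 6872218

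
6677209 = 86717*77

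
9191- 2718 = 6473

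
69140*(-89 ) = - 6153460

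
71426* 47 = 3357022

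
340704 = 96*3549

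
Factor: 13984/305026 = 16/349   =  2^4 * 349^(  -  1)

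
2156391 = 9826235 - 7669844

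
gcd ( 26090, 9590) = 10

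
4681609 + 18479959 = 23161568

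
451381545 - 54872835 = 396508710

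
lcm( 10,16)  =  80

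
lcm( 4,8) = 8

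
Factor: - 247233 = -3^1*7^1 * 61^1*193^1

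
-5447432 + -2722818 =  - 8170250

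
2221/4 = 555  +  1/4 = 555.25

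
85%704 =85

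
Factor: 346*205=2^1*5^1 * 41^1*173^1 = 70930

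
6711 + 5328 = 12039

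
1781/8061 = 1781/8061 = 0.22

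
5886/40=147 + 3/20 = 147.15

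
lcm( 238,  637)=21658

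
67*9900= 663300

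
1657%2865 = 1657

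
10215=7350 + 2865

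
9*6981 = 62829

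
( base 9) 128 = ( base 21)52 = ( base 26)43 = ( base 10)107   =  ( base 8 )153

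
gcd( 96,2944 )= 32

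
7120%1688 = 368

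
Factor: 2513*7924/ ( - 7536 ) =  - 4978253/1884 = - 2^( - 2) * 3^( - 1 )*7^2* 157^( - 1 )*283^1*359^1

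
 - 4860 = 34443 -39303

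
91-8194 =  - 8103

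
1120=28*40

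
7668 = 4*1917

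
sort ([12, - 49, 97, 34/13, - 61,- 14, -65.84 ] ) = [ - 65.84, - 61,-49, - 14,34/13, 12, 97]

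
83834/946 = 41917/473 = 88.62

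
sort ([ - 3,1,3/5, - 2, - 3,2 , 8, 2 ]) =[ - 3, - 3, - 2,3/5, 1 , 2,2 , 8] 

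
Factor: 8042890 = 2^1*5^1*19^1*42331^1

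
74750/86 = 869  +  8/43  =  869.19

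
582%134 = 46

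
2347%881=585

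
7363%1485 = 1423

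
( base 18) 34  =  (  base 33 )1p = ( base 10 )58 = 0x3a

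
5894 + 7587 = 13481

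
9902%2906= 1184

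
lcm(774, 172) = 1548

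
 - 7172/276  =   - 1793/69= - 25.99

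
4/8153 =4/8153 = 0.00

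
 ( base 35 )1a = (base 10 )45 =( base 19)27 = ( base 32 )1d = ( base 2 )101101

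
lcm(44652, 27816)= 1696776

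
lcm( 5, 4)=20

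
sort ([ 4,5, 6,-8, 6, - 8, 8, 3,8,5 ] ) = [ - 8,  -  8, 3,  4, 5,5, 6, 6, 8, 8] 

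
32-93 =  - 61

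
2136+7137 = 9273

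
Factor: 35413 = 7^1 * 5059^1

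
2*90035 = 180070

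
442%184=74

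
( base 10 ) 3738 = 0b111010011010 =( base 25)5od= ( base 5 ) 104423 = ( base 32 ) 3kq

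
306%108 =90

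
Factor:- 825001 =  - 825001^1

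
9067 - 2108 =6959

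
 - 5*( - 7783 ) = 38915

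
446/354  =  1 + 46/177 = 1.26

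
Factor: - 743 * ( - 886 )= 2^1*443^1* 743^1 = 658298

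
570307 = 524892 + 45415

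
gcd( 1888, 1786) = 2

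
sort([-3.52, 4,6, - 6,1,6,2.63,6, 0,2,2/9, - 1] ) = [ -6, - 3.52, - 1,0, 2/9, 1 , 2,  2.63, 4,6,6,6 ] 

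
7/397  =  7/397 = 0.02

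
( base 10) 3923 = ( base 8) 7523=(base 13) 1A2A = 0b111101010011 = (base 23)79d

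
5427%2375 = 677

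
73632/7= 10518+ 6/7 = 10518.86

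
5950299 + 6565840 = 12516139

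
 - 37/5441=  - 37/5441 =- 0.01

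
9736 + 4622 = 14358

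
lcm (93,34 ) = 3162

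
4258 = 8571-4313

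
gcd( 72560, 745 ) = 5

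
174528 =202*864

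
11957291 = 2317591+9639700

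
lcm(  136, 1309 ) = 10472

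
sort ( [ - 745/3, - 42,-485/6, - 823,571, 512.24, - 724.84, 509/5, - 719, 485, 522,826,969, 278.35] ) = [ - 823,-724.84, - 719, - 745/3, - 485/6,- 42,509/5,278.35 , 485,512.24,522,571,  826, 969 ]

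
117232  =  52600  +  64632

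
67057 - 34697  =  32360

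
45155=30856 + 14299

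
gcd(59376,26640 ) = 48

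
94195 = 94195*1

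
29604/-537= -56+156/179 = - 55.13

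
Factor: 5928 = 2^3*3^1* 13^1*19^1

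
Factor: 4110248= 2^3*513781^1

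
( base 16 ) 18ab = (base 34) 5fp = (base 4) 1202223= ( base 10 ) 6315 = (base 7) 24261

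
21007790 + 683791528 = 704799318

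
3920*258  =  1011360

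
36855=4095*9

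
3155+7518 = 10673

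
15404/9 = 1711+5/9 = 1711.56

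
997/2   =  997/2 = 498.50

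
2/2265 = 2/2265 = 0.00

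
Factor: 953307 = 3^2 * 73^1*1451^1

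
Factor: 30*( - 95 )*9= - 25650  =  -  2^1*3^3*5^2*19^1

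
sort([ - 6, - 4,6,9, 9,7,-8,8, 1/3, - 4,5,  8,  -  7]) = [ - 8, - 7, - 6, - 4, - 4,1/3,5 , 6,7,8, 8,9 , 9] 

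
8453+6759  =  15212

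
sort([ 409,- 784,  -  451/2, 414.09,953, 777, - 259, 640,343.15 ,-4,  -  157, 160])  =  [ - 784, - 259, - 451/2, - 157, - 4,  160,  343.15,  409,  414.09,640, 777, 953]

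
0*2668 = 0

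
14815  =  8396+6419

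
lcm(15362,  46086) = 46086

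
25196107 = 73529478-48333371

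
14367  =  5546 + 8821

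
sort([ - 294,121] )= [-294, 121 ]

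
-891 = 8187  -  9078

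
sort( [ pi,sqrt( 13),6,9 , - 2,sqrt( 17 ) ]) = [ -2, pi, sqrt(13 ),sqrt ( 17 ),6, 9 ] 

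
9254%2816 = 806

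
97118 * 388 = 37681784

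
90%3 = 0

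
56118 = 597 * 94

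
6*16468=98808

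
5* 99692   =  498460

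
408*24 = 9792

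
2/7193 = 2/7193 = 0.00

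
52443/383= 136 + 355/383 =136.93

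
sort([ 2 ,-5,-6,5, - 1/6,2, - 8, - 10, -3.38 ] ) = [ - 10,-8,-6,-5 ,  -  3.38,-1/6,2, 2, 5] 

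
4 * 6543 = 26172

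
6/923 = 6/923 = 0.01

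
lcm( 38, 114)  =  114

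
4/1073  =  4/1073= 0.00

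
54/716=27/358 = 0.08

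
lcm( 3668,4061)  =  113708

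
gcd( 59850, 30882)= 6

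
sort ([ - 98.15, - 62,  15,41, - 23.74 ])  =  [-98.15, - 62, - 23.74, 15, 41]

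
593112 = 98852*6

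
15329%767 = 756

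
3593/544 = 3593/544 = 6.60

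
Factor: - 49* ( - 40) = 1960  =  2^3*5^1*7^2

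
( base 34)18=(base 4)222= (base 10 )42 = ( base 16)2a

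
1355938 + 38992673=40348611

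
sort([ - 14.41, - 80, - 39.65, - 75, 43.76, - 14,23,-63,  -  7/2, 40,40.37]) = [ - 80,-75, - 63, - 39.65,-14.41, - 14, - 7/2,23,40, 40.37, 43.76]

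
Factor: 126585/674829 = 5^1 * 29^1*773^( - 1 )= 145/773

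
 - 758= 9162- 9920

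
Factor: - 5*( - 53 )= 265= 5^1*53^1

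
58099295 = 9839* 5905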